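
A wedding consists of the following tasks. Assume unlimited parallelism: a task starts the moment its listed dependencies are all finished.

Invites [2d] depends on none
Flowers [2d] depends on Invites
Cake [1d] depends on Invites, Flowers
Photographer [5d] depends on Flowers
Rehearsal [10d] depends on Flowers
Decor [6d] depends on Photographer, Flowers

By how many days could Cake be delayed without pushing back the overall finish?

Invites→Flowers→Photographer→Decor = 2+2+5+6 = 15 sets the makespan at 15 days.
Cake finishes as early as 5 and must finish by 15.
So Cake can slip 15 − 5 = 10 days.

10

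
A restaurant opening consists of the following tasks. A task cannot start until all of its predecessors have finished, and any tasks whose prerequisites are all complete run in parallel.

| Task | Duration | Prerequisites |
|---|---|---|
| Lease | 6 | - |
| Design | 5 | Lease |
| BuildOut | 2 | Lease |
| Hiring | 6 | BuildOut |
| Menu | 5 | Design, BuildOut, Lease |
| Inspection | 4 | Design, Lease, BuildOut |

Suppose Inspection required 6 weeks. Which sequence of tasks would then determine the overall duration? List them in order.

As given, the longest chain is Lease→Design→Menu = 6+5+5 = 16, so the finish is 16 weeks.
The longest path through Inspection is only 15 weeks, so Inspection has float 1.
New critical path: Lease→Design→Inspection = 6+5+6 = 17 ⇒ 17 weeks.

Lease, Design, Inspection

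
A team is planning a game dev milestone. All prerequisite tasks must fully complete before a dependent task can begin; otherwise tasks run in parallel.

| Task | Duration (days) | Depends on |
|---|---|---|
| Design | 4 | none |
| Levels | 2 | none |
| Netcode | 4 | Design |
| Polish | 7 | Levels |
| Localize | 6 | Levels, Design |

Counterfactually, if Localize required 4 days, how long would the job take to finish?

9

Baseline: Design→Localize = 4+6 = 10 → 10 days.
Localize lies on that path, so at 4 days the path becomes 8 days.
The binding chain switches to Levels→Polish = 2+7 = 9; finish 9 days.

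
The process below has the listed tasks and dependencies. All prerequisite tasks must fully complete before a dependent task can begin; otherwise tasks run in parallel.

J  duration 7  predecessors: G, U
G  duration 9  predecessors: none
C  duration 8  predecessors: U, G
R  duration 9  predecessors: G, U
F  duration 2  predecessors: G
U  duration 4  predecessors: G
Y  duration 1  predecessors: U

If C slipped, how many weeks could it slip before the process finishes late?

G→U→R = 9+4+9 = 22 sets the makespan at 22 weeks.
The longest chain containing C totals 21 weeks.
Slack of C = 14 − 13 = 1 week.

1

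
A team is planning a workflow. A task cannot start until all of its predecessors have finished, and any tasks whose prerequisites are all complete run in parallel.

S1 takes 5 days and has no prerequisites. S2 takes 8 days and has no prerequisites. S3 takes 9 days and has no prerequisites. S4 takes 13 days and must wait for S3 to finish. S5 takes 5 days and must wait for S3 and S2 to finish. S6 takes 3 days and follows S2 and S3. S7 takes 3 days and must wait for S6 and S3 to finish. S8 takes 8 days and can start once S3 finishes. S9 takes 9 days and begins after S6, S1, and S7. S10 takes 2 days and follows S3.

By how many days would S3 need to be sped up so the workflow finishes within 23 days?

Current finish: 24 days; target: 23.
S3 is on every critical path, so each day cut from S3 cuts the finish by one (this holds down to a finish of 23).
Need 24 − 23 = 1 day off S3 → S3 becomes 8 days, finish becomes 23.

1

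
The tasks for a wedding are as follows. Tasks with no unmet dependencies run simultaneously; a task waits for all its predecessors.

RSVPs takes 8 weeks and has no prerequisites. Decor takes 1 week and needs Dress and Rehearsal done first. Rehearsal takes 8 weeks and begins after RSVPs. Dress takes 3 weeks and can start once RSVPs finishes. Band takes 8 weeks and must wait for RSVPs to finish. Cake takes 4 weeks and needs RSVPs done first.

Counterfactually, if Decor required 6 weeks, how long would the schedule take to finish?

The binding path is RSVPs→Rehearsal→Decor = 8+8+1 = 17; finish at 17 weeks.
Decor lies on that path, so at 6 weeks the path becomes 22 weeks.
That remains the longest chain; total 22 weeks.

22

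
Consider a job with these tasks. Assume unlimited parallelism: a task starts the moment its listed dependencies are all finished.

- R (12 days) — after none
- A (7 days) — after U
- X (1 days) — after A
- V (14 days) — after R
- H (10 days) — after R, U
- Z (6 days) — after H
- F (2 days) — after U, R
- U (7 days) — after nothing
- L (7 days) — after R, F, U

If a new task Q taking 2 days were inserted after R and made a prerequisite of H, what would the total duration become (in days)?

Originally the project takes 28 days.
With Q inserted, H now waits for max(R, U, Q).
New critical path: R→Q→H→Z = 12+2+10+6 = 30 ⇒ 30 days.

30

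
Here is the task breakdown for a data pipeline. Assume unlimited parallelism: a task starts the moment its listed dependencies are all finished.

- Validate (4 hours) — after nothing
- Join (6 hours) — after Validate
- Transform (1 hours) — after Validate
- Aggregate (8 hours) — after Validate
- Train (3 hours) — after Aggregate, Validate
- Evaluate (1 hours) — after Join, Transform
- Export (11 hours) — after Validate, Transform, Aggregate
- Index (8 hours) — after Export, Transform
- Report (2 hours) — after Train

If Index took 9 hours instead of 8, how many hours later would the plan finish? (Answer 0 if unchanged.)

1

The binding path is Validate→Aggregate→Export→Index = 4+8+11+8 = 31; finish at 31 hours.
Index is on the critical path; changing it to 9 makes that path 32 hours.
The critical path is still Validate→Aggregate→Export→Index; finish is now 32 hours.
Change in finish: 32 − 31 = +1 hours.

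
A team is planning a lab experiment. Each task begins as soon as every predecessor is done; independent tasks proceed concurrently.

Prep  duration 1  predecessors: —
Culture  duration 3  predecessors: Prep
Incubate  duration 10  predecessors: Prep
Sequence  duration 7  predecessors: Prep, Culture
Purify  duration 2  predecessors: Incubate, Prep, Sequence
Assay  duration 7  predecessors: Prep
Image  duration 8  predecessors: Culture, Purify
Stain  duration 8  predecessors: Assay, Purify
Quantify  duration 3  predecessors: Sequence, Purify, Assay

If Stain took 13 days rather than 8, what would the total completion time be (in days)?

26

Baseline: Prep→Incubate→Purify→Stain = 1+10+2+8 = 21 → 21 days.
Since Stain is critical, the +5 change carries straight to that chain (now 26 days).
The binding chain switches to Prep→Culture→Sequence→Purify→Stain = 1+3+7+2+13 = 26; finish 26 days.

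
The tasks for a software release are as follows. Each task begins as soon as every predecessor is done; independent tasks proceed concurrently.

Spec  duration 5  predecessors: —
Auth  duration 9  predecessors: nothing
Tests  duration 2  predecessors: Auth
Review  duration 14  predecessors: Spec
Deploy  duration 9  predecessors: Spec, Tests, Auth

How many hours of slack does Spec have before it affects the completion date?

The longest chain is Auth→Tests→Deploy = 9+2+9 = 20; overall finish 20 hours.
Spec finishes as early as 5 and must finish by 6.
So Spec can slip 6 − 5 = 1 hour.

1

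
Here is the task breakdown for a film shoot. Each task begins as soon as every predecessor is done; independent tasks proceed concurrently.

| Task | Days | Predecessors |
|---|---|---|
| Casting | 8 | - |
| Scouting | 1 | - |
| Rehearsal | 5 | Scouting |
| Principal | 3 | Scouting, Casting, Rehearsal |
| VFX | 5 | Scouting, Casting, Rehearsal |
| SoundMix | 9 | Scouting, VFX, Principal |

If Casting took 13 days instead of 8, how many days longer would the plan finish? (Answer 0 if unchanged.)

5

Actual critical path: Casting→VFX→SoundMix = 8+5+9 = 22 ⇒ 22 days.
Since Casting is critical, the +5 change carries straight to that chain (now 27 days).
The critical path is still Casting→VFX→SoundMix; finish is now 27 days.
Change in finish: 27 − 22 = +5 days.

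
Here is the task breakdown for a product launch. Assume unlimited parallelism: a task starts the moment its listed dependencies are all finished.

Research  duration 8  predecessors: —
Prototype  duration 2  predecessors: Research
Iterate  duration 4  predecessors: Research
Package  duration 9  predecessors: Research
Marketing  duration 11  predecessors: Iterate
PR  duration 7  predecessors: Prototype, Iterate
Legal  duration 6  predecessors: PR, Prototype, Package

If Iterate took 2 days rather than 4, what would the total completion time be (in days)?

As given, the longest chain is Research→Iterate→PR→Legal = 8+4+7+6 = 25, so the finish is 25 days.
Iterate is on the critical path; changing it to 2 makes that path 23 days.
Now Research→Prototype→PR→Legal = 8+2+7+6 = 23 is longest, so the finish becomes 23 days.

23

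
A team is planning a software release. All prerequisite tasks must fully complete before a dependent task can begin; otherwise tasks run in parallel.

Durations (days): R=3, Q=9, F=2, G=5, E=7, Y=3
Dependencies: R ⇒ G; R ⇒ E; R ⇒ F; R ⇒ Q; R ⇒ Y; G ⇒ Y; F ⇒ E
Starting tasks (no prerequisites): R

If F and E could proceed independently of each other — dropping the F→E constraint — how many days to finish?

Original critical path: R→Q = 3+9 = 12 ⇒ 12 days.
Without F→E, E's earliest start moves from 5 to 3.
New critical path: R→Q = 3+9 = 12 ⇒ 12 days.

12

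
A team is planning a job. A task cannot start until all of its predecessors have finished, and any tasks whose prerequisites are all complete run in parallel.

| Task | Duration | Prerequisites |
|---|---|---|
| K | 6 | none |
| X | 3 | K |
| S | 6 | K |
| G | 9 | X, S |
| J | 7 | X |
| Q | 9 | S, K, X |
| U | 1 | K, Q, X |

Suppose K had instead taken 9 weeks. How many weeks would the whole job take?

25

Critical path before the change: K→S→Q→U = 6+6+9+1 = 22 giving 22 weeks.
K lies on that path, so at 9 weeks the path becomes 25 weeks.
No other chain overtakes it, so the finish is 25 weeks.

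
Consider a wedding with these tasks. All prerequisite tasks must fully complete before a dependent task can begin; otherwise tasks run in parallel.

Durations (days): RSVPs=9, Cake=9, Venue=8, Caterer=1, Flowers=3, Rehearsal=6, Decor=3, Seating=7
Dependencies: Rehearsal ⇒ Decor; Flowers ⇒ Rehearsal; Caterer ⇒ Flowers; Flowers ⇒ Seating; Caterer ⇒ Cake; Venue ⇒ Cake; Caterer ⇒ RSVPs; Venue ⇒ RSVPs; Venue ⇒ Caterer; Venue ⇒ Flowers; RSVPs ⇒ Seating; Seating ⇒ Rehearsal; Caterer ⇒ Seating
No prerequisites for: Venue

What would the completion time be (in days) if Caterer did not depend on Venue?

33

Original critical path: Venue→Caterer→RSVPs→Seating→Rehearsal→Decor = 8+1+9+7+6+3 = 34 ⇒ 34 days.
Without Venue→Caterer, Caterer's earliest start moves from 8 to 0.
The longest chain is now Venue→RSVPs→Seating→Rehearsal→Decor = 8+9+7+6+3 = 33, so the schedule takes 33 days.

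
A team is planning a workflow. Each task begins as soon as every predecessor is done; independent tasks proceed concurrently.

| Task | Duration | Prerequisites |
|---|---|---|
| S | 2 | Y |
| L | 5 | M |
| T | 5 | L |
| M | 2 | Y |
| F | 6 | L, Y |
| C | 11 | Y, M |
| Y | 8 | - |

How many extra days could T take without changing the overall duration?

1

The longest chain is Y→M→L→F = 8+2+5+6 = 21; overall finish 21 days.
Longest path through T: 20 days (earliest finish 20, latest finish 21).
Slack of T = 16 − 15 = 1 day.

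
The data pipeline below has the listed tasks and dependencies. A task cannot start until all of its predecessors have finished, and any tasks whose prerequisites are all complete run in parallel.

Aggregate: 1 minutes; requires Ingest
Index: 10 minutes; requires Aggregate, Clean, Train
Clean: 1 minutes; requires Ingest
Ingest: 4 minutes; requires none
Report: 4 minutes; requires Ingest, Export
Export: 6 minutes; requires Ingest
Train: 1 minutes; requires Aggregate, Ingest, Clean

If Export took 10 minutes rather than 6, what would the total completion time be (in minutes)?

18

As given, the longest chain is Ingest→Clean→Train→Index = 4+1+1+10 = 16, so the finish is 16 minutes.
The longest path through Export is only 14 minutes, so Export has float 2.
Now Ingest→Export→Report = 4+10+4 = 18 is longest, so the finish becomes 18 minutes.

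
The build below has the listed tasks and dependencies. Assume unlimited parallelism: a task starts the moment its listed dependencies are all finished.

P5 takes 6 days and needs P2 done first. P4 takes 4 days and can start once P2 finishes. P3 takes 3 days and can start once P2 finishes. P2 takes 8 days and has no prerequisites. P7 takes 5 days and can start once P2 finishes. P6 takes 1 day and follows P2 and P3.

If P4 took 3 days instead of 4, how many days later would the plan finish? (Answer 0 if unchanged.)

The binding path is P2→P5 = 8+6 = 14; finish at 14 days.
The longest path through P4 is only 12 days, so P4 has float 2.
No other chain overtakes it, so the finish is 14 days.
Change in finish: 14 − 14 = +0 days.

0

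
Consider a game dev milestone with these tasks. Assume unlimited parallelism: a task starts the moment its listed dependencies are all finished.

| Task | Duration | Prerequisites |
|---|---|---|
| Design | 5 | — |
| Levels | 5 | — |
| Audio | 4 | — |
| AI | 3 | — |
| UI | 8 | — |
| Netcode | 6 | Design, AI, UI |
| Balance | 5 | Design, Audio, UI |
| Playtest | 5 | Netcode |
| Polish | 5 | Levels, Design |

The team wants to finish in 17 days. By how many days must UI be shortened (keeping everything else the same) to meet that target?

2

Current finish: 19 days; target: 17.
UI is on every critical path, so each day cut from UI cuts the finish by one (this holds down to a finish of 16).
Need 19 − 17 = 2 days off UI → UI becomes 6 days, finish becomes 17.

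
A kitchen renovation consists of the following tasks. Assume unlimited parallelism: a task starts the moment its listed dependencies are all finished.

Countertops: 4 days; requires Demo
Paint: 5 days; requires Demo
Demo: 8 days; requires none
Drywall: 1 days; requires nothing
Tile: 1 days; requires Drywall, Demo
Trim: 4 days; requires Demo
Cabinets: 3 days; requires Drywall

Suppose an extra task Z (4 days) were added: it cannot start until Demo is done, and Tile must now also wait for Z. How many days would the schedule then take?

Originally the schedule takes 13 days.
With Z inserted, Tile now waits for max(Drywall, Demo, Z).
New critical path: Demo→Z→Tile = 8+4+1 = 13 ⇒ 13 days.

13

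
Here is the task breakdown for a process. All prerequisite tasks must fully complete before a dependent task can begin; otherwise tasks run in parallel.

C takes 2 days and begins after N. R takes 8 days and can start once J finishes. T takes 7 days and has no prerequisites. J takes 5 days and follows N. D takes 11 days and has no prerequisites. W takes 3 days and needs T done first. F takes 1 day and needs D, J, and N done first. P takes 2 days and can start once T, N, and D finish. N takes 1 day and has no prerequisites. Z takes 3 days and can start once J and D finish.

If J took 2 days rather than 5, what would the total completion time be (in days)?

14

As given, the longest chain is N→J→R = 1+5+8 = 14, so the finish is 14 days.
J is on the critical path; changing it to 2 makes that path 11 days.
Now D→Z = 11+3 = 14 is longest, so the finish becomes 14 days.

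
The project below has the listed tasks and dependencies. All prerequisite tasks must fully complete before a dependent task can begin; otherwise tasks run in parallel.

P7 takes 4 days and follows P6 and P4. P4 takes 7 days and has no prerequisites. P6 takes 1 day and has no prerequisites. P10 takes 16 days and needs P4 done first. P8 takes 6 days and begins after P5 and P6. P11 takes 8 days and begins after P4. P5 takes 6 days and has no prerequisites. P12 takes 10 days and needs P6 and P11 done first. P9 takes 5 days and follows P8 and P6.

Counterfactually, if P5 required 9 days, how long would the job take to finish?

Baseline: P4→P11→P12 = 7+8+10 = 25 → 25 days.
P5 has 8 days of float (longest path through it is 17).
No other chain overtakes it, so the finish is 25 days.

25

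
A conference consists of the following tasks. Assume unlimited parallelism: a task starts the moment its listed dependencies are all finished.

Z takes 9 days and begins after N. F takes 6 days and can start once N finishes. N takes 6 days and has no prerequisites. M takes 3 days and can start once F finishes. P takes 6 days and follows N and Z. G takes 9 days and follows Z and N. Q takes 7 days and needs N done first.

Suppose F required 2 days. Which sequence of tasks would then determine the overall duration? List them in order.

Actual critical path: N→Z→G = 6+9+9 = 24 ⇒ 24 days.
F is off the critical path — its longest chain is 15 days, giving 9 of slack.
The critical path is still N→Z→G; finish is now 24 days.

N, Z, G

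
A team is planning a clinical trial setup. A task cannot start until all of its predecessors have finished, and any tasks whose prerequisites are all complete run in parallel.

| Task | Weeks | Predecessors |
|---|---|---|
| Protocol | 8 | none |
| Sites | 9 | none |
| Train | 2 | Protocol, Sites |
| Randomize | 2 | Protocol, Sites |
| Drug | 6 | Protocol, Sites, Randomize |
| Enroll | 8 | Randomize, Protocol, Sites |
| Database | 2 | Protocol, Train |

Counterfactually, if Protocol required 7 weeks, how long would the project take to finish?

Actual critical path: Sites→Randomize→Enroll = 9+2+8 = 19 ⇒ 19 weeks.
The longest path through Protocol is only 18 weeks, so Protocol has float 1.
The critical path is still Sites→Randomize→Enroll; finish is now 19 weeks.

19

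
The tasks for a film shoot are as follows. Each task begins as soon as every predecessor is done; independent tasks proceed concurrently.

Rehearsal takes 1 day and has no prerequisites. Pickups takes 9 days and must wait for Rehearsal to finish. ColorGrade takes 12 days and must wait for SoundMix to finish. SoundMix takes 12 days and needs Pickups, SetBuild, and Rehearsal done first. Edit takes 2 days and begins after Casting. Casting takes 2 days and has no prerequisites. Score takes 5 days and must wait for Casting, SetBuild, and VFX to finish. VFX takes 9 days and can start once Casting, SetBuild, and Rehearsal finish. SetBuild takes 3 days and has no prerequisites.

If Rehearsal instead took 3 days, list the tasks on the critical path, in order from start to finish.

Baseline: Rehearsal→Pickups→SoundMix→ColorGrade = 1+9+12+12 = 34 → 34 days.
Rehearsal is on the critical path; changing it to 3 makes that path 36 days.
That remains the longest chain; total 36 days.

Rehearsal, Pickups, SoundMix, ColorGrade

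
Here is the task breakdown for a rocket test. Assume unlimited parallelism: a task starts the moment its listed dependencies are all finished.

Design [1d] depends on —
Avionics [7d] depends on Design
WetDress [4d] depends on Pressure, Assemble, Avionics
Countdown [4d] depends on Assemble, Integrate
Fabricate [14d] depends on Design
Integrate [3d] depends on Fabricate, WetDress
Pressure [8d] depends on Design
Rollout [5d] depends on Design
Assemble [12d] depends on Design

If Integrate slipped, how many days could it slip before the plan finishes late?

0

Critical path: Design→Assemble→WetDress→Integrate→Countdown = 1+12+4+3+4 = 24, so the finish is 24 days.
Integrate finishes as early as 20 and must finish by 20.
Slack of Integrate = 17 − 17 = 0 days.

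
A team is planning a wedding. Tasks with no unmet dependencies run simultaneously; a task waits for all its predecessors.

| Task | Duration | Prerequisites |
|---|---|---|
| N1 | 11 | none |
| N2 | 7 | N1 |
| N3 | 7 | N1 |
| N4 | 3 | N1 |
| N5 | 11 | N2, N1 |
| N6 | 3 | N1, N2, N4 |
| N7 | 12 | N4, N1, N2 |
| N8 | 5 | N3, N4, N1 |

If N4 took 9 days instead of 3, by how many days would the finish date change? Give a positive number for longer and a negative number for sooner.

2

Baseline: N1→N2→N7 = 11+7+12 = 30 → 30 days.
N4 is off the critical path — its longest chain is 26 days, giving 4 of slack.
Now N1→N4→N7 = 11+9+12 = 32 is longest, so the finish becomes 32 days.
Change in finish: 32 − 30 = +2 days.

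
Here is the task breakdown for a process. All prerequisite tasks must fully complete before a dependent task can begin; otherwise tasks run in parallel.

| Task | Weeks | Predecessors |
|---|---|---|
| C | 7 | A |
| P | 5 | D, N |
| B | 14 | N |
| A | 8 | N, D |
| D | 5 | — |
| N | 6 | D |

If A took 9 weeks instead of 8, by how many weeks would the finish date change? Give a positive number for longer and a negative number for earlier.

As given, the longest chain is D→N→A→C = 5+6+8+7 = 26, so the finish is 26 weeks.
A lies on that path, so at 9 weeks the path becomes 27 weeks.
No other chain overtakes it, so the finish is 27 weeks.
Change in finish: 27 − 26 = +1 weeks.

1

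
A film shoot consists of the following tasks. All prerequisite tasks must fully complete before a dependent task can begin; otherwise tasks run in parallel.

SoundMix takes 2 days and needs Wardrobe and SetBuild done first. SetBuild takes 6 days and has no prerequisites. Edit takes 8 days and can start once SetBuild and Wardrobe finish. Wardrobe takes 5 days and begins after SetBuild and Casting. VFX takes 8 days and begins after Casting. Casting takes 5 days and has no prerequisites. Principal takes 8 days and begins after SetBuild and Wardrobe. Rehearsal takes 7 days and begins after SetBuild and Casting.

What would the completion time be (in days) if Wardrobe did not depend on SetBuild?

Before: longest chain SetBuild→Wardrobe→Principal = 6+5+8 = 19, finish 19.
Without SetBuild→Wardrobe, Wardrobe's earliest start moves from 6 to 5.
After: Casting→Wardrobe→Principal = 5+5+8 = 18 → 18 days.

18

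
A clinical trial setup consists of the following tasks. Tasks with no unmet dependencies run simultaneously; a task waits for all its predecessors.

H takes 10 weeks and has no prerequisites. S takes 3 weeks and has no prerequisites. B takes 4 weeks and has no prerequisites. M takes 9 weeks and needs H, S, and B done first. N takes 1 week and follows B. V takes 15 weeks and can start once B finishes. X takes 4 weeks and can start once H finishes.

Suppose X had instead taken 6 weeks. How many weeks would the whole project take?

19

The binding path is H→M = 10+9 = 19; finish at 19 weeks.
The longest path through X is only 14 weeks, so X has float 5.
That remains the longest chain; total 19 weeks.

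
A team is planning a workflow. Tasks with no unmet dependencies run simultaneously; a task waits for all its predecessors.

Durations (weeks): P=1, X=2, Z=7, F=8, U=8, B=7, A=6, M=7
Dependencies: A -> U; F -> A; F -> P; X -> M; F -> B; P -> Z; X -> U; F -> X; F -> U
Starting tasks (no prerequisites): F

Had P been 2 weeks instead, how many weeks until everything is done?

Baseline: F→A→U = 8+6+8 = 22 → 22 weeks.
P is off the critical path — its longest chain is 16 weeks, giving 6 of slack.
The critical path is still F→A→U; finish is now 22 weeks.

22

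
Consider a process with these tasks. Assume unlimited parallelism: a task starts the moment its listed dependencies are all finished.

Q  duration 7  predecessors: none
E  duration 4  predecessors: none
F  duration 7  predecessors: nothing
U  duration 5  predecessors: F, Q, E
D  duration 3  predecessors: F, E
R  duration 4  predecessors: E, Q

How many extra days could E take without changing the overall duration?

Critical path: Q→U = 7+5 = 12, so the finish is 12 days.
The longest chain containing E totals 9 days.
So E can slip 7 − 4 = 3 days.

3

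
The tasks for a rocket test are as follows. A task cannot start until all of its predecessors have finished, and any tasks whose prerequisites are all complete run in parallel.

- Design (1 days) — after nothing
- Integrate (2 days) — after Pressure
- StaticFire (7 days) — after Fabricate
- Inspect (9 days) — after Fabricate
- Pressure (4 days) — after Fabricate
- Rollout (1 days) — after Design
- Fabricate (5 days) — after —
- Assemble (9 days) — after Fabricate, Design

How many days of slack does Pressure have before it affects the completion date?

3

Critical path: Fabricate→Assemble = 5+9 = 14, so the finish is 14 days.
Pressure finishes as early as 9 and must finish by 12.
Slack of Pressure = 8 − 5 = 3 days.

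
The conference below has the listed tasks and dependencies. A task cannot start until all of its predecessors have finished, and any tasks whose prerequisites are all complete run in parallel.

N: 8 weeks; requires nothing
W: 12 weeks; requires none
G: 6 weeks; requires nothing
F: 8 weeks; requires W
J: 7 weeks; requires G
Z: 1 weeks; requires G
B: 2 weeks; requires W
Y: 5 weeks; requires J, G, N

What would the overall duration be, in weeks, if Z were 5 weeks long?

Critical path before the change: W→F = 12+8 = 20 giving 20 weeks.
The longest path through Z is only 7 weeks, so Z has float 13.
No other chain overtakes it, so the finish is 20 weeks.

20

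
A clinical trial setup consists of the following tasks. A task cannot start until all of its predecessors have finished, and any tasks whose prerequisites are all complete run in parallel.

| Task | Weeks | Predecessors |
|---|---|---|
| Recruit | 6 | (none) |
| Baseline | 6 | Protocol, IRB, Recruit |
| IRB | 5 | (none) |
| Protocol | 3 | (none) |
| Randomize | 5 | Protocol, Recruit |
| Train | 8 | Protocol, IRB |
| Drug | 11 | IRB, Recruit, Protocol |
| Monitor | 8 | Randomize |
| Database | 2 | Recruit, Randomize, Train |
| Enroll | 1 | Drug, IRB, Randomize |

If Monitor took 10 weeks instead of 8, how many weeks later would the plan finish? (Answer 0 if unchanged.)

2

As given, the longest chain is Recruit→Randomize→Monitor = 6+5+8 = 19, so the finish is 19 weeks.
Monitor is on the critical path; changing it to 10 makes that path 21 weeks.
No other chain overtakes it, so the finish is 21 weeks.
Change in finish: 21 − 19 = +2 weeks.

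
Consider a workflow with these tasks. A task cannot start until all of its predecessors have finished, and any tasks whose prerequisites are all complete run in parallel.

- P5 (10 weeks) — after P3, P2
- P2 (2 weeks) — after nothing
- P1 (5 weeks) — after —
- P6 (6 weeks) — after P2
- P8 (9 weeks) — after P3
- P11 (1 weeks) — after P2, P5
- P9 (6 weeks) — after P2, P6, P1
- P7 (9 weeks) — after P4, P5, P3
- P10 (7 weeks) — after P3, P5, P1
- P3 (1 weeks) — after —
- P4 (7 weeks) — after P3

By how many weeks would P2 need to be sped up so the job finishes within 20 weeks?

Current finish: 21 weeks; target: 20.
P2 is on every critical path, so each week cut from P2 cuts the finish by one (this holds down to a finish of 20).
Need 21 − 20 = 1 week off P2 → P2 becomes 1 week, finish becomes 20.

1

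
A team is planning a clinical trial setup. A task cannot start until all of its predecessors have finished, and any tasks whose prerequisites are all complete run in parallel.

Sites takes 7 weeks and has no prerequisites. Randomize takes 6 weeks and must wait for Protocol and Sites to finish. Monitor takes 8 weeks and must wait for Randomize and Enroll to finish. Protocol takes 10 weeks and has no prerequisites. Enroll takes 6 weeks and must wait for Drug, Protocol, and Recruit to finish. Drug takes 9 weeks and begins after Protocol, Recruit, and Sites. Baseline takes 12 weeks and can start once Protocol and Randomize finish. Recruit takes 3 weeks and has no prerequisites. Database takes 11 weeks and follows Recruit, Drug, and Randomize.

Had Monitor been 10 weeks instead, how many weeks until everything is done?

35

Critical path before the change: Protocol→Drug→Enroll→Monitor = 10+9+6+8 = 33 giving 33 weeks.
Monitor lies on that path, so at 10 weeks the path becomes 35 weeks.
The critical path is still Protocol→Drug→Enroll→Monitor; finish is now 35 weeks.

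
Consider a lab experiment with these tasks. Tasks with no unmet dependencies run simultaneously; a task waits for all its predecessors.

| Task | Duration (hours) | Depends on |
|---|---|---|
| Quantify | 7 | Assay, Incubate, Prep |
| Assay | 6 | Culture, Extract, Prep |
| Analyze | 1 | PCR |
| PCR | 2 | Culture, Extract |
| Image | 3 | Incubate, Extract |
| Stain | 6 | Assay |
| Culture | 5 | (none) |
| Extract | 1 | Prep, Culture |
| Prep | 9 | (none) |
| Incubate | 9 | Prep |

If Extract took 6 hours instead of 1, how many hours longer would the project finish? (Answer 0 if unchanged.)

As given, the longest chain is Prep→Incubate→Quantify = 9+9+7 = 25, so the finish is 25 hours.
Extract is off the critical path — its longest chain is 23 hours, giving 2 of slack.
New critical path: Prep→Extract→Assay→Quantify = 9+6+6+7 = 28 ⇒ 28 hours.
Change in finish: 28 − 25 = +3 hours.

3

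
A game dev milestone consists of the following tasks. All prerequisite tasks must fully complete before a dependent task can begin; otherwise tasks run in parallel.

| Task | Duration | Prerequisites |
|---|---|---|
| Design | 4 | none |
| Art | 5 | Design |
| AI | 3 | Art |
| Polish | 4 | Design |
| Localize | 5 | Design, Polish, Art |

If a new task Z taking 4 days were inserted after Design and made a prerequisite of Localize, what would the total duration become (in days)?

14

Originally the project takes 14 days.
With Z inserted, Localize now waits for max(Design, Polish, Art, Z).
New critical path: Design→Art→Localize = 4+5+5 = 14 ⇒ 14 days.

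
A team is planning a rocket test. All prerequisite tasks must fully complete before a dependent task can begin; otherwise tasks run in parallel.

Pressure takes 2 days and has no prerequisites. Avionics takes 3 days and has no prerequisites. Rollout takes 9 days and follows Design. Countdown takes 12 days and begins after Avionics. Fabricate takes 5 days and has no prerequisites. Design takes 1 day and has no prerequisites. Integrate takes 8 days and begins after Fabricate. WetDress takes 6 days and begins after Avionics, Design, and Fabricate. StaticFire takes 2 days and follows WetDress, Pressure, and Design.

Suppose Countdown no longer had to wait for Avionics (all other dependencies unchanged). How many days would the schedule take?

Original critical path: Avionics→Countdown = 3+12 = 15 ⇒ 15 days.
Without Avionics→Countdown, Countdown's earliest start moves from 3 to 0.
After: Fabricate→WetDress→StaticFire = 5+6+2 = 13 → 13 days.

13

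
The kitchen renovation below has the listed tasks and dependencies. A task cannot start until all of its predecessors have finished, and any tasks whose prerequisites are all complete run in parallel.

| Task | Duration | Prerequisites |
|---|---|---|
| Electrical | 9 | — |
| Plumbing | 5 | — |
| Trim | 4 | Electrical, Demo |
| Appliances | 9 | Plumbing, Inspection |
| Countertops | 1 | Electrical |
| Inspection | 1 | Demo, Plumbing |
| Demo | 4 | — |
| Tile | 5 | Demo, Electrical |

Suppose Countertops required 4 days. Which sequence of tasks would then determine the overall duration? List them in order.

As given, the longest chain is Plumbing→Inspection→Appliances = 5+1+9 = 15, so the finish is 15 days.
The longest path through Countertops is only 10 days, so Countertops has float 5.
The critical path is still Plumbing→Inspection→Appliances; finish is now 15 days.

Plumbing, Inspection, Appliances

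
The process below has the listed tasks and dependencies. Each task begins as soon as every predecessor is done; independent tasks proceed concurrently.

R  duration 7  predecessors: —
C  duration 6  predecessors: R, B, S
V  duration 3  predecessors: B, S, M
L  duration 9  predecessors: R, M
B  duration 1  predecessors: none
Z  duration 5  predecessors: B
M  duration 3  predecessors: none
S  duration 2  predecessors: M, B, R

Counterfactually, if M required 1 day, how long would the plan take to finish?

The binding path is R→L = 7+9 = 16; finish at 16 days.
The longest path through M is only 12 days, so M has float 4.
The critical path is still R→L; finish is now 16 days.

16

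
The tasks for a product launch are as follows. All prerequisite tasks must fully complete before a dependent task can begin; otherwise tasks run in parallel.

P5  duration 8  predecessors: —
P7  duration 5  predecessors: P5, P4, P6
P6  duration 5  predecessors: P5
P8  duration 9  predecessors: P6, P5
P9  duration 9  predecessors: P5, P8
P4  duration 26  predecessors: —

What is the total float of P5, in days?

The longest chain is P4→P7 = 26+5 = 31; overall finish 31 days.
The longest chain containing P5 totals 31 days.
Slack of P5 = 0 − 0 = 0 days.

0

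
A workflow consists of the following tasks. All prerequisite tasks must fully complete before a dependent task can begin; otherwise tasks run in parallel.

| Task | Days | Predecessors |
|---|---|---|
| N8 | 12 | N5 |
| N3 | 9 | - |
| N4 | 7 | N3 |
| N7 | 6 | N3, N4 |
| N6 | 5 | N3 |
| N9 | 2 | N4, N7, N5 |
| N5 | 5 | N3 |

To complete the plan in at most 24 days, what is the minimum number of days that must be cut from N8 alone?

Current finish: 26 days; target: 24.
N8 is on every critical path, so each day cut from N8 cuts the finish by one (this holds down to a finish of 24).
Need 26 − 24 = 2 days off N8 → N8 becomes 10 days, finish becomes 24.

2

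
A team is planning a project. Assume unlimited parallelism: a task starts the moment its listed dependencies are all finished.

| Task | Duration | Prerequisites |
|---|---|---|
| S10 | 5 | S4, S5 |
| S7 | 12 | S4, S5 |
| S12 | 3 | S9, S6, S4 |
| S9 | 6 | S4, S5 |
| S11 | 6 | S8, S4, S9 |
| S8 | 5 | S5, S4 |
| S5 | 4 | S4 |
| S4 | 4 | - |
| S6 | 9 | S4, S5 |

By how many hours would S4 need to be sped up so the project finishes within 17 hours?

Current finish: 20 hours; target: 17.
S4 is on every critical path, so each hour cut from S4 cuts the finish by one (this holds down to a finish of 17).
Need 20 − 17 = 3 hours off S4 → S4 becomes 1 hour, finish becomes 17.

3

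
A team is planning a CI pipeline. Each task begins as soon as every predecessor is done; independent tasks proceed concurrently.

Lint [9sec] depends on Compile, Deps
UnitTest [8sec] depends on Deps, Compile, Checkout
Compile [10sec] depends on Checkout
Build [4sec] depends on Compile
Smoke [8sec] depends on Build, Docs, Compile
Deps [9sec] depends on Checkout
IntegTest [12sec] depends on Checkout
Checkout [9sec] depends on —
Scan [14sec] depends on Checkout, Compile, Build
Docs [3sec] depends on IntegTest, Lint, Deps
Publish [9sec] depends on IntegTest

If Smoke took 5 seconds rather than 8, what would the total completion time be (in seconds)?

The binding path is Checkout→Compile→Lint→Docs→Smoke = 9+10+9+3+8 = 39; finish at 39 seconds.
Smoke lies on that path, so at 5 seconds the path becomes 36 seconds.
Now Checkout→Compile→Build→Scan = 9+10+4+14 = 37 is longest, so the finish becomes 37 seconds.

37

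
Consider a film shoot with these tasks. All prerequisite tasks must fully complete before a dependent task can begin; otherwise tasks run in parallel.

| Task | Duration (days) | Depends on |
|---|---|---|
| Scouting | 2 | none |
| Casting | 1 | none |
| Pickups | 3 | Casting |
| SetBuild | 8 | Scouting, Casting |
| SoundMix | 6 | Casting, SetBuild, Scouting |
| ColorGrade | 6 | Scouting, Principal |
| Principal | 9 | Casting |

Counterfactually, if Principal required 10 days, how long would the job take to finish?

As given, the longest chain is Casting→Principal→ColorGrade = 1+9+6 = 16, so the finish is 16 days.
Principal is on the critical path; changing it to 10 makes that path 17 days.
That remains the longest chain; total 17 days.

17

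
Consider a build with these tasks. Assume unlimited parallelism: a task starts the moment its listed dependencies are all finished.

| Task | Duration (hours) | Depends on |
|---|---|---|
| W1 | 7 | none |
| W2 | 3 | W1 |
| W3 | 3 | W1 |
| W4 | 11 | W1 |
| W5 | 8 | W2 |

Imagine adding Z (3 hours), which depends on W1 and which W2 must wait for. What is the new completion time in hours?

21

Originally the plan takes 18 hours.
With Z inserted, W2 now waits for max(W1, Z).
New critical path: W1→Z→W2→W5 = 7+3+3+8 = 21 ⇒ 21 hours.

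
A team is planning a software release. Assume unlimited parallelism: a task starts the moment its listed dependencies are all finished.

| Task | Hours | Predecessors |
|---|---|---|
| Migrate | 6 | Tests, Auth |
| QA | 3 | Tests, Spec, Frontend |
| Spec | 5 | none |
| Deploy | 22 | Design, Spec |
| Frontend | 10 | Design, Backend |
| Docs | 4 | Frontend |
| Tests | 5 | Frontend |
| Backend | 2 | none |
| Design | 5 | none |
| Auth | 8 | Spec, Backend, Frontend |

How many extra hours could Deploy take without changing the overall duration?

Design→Frontend→Auth→Migrate = 5+10+8+6 = 29 sets the makespan at 29 hours.
The longest chain containing Deploy totals 27 hours.
Slack of Deploy = 7 − 5 = 2 hours.

2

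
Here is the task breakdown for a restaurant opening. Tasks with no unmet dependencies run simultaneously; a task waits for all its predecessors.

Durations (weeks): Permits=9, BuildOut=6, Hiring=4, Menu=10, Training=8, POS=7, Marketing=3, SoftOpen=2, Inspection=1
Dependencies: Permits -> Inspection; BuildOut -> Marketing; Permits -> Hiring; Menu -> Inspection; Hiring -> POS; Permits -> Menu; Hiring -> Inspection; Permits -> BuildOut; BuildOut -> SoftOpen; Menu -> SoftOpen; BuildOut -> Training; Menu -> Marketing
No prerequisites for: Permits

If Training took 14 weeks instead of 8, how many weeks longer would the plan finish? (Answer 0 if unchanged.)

As given, the longest chain is Permits→BuildOut→Training = 9+6+8 = 23, so the finish is 23 weeks.
Training is on the critical path; changing it to 14 makes that path 29 weeks.
That remains the longest chain; total 29 weeks.
Change in finish: 29 − 23 = +6 weeks.

6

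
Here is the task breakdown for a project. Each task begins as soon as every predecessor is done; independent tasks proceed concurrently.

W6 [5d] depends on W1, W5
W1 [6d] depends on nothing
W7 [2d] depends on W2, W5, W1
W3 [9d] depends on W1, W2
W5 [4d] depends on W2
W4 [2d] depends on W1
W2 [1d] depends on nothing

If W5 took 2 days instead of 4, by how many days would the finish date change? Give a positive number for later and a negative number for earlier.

Baseline: W1→W3 = 6+9 = 15 → 15 days.
The longest path through W5 is only 10 days, so W5 has float 5.
That remains the longest chain; total 15 days.
Change in finish: 15 − 15 = +0 days.

0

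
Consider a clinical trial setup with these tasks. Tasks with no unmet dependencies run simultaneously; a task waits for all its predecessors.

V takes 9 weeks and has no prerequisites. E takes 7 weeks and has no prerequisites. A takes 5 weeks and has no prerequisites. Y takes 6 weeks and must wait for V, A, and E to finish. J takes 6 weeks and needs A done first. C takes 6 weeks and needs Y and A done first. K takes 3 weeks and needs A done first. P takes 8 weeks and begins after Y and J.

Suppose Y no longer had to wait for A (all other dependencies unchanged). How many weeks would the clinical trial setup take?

23

Before: longest chain V→Y→P = 9+6+8 = 23, finish 23.
Dropping A→Y doesn't change Y's earliest start (9); another predecessor still binds.
The longest chain is now V→Y→P = 9+6+8 = 23, so the clinical trial setup takes 23 weeks.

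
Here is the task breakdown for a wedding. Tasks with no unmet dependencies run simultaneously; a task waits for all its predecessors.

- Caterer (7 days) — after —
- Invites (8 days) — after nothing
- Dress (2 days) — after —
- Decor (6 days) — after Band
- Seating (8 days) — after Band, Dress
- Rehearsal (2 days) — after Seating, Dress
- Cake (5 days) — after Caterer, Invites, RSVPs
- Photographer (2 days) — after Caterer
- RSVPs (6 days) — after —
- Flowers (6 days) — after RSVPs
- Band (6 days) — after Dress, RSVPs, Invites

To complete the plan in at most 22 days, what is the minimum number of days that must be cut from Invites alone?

Current finish: 24 days; target: 22.
Invites is on every critical path, so each day cut from Invites cuts the finish by one (this holds down to a finish of 22).
Need 24 − 22 = 2 days off Invites → Invites becomes 6 days, finish becomes 22.

2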